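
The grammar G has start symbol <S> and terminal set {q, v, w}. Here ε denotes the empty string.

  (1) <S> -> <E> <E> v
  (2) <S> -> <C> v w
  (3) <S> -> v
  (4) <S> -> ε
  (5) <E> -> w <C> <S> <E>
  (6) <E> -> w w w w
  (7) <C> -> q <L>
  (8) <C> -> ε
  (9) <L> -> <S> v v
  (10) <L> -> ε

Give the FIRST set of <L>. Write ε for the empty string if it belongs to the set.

FIRST(<E>) = {w}
FIRST(<C>) = {ε, q}
FIRST(<S>) = {ε, q, v, w}  (via <E> <E> v, <C> v w)
FIRST(<L>) = {ε, q, v, w}  (via <S> v v)

{ε, q, v, w}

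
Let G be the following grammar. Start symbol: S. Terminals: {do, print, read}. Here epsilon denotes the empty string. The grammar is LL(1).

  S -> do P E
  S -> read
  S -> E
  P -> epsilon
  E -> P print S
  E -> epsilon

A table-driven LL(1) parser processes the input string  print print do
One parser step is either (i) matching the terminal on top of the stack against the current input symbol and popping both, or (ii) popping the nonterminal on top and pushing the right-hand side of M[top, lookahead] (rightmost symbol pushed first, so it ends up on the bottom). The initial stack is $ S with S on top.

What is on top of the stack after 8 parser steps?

step 1: stack=$ S  input=print print do $  — expand S -> E
step 2: stack=$ E  input=print print do $  — expand E -> P print S
step 3: stack=$ S print P  input=print print do $  — expand P -> epsilon
step 4: stack=$ S print  input=print print do $  — match print
step 5: stack=$ S  input=print do $  — expand S -> E
step 6: stack=$ E  input=print do $  — expand E -> P print S
step 7: stack=$ S print P  input=print do $  — expand P -> epsilon
step 8: stack=$ S print  input=print do $  — match print
Stack after step 8: $ S (top = S).

S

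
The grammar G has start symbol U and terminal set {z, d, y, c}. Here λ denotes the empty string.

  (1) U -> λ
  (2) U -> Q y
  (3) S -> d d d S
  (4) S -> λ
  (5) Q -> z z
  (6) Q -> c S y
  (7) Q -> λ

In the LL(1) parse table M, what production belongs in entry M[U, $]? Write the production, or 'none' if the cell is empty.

FIRST(S): from S->d d d S we get {d}; from S->λ we get {λ}. So FIRST(S) = {λ, d}.
FIRST(Q): from Q->z z we get {z}; from Q->c S y we get {c}; from Q->λ we get {λ}. So FIRST(Q) = {λ, c, z}.
FIRST(U): from U->λ we get {λ}; from U->Q y we get {c, y, z}. So FIRST(U) = {λ, c, y, z}.
FOLLOW(U) includes $ since U is the start symbol.
FOLLOW(U): U appears on no right-hand side. Thus FOLLOW(U) = {$}.
For U -> λ: FIRST(λ) = {λ}, so it goes in M[U, t] for t ∈ {}; since λ ∈ FIRST, also for every t ∈ FOLLOW(U) = {$}.
For U -> Q y: FIRST(Q y) = {c, y, z}, so it goes in M[U, t] for t ∈ {c, y, z}.

U -> λ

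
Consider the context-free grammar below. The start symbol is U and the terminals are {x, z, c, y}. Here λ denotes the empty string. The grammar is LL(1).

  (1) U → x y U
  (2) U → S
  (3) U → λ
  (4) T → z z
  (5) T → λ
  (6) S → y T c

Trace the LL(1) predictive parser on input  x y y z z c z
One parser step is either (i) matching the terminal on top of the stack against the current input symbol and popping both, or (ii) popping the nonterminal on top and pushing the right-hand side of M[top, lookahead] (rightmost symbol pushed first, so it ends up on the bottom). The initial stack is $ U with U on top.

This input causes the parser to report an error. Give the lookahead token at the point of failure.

z

      Stack    Input            Action
   1  $ U      x y y z z c z $  expand U → x y U
   2  $ U y x  x y y z z c z $  match x
   3  $ U y    y y z z c z $    match y
   4  $ U      y z z c z $      expand U → S
   5  $ S      y z z c z $      expand S → y T c
   6  $ c T y  y z z c z $      match y
   7  $ c T    z z c z $        expand T → z z
   8  $ c z z  z z c z $        match z
   9  $ c z    z c z $          match z
  10  $ c      c z $            match c
  11  $        z $              error: stack empty but input remains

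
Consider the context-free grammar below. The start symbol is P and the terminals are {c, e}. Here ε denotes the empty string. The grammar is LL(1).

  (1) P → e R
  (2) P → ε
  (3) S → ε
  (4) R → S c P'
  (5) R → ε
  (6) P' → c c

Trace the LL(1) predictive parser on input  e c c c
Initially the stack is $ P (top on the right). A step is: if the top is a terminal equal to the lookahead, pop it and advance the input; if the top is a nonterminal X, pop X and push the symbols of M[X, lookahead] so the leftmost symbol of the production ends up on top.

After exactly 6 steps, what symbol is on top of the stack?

c

step 1: stack=$ P  input=e c c c $  — expand P → e R
step 2: stack=$ R e  input=e c c c $  — match e
step 3: stack=$ R  input=c c c $  — expand R → S c P'
step 4: stack=$ P' c S  input=c c c $  — expand S → ε
step 5: stack=$ P' c  input=c c c $  — match c
step 6: stack=$ P'  input=c c $  — expand P' → c c
Stack after step 6: $ c c (top = c).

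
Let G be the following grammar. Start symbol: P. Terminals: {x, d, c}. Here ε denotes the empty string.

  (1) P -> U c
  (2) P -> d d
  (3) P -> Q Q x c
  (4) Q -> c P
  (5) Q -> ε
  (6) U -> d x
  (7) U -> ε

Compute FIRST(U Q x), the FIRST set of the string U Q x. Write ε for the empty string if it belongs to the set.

{c, d, x}

FIRST(Q) = {ε, c}
FIRST(U) = {ε, d}
FIRST(P) = {c, d, x}  (via U c, Q Q x c)
FIRST(U Q x): take FIRST of each symbol in turn, carrying on past any symbol whose FIRST contains ε; result {c, d, x}.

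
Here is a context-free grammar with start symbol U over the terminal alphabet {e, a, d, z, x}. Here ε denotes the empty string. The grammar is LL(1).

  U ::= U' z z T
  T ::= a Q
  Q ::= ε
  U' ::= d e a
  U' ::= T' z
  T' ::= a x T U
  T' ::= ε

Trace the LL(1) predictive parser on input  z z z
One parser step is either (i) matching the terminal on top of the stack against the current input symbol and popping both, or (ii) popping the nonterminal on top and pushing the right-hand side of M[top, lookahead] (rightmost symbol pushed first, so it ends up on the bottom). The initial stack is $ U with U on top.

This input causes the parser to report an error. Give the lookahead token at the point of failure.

step 1: stack=$ U  input=z z z $  — expand U ::= U' z z T
step 2: stack=$ T z z U'  input=z z z $  — expand U' ::= T' z
step 3: stack=$ T z z z T'  input=z z z $  — expand T' ::= ε
step 4: stack=$ T z z z  input=z z z $  — match z
step 5: stack=$ T z z  input=z z $  — match z
step 6: stack=$ T z  input=z $  — match z
step 7: stack=$ T  input=$  — error: M[T, $] is empty

$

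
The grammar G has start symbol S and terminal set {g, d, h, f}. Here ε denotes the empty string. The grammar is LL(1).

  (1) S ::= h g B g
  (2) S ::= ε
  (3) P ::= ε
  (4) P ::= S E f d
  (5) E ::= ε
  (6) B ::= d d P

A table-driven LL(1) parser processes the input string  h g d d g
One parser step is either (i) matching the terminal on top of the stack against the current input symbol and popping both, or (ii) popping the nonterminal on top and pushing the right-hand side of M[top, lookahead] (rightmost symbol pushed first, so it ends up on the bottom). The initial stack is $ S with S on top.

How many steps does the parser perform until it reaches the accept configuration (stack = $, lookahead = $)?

step 1: stack=$ S  input=h g d d g $  — expand S ::= h g B g
step 2: stack=$ g B g h  input=h g d d g $  — match h
step 3: stack=$ g B g  input=g d d g $  — match g
step 4: stack=$ g B  input=d d g $  — expand B ::= d d P
step 5: stack=$ g P d d  input=d d g $  — match d
step 6: stack=$ g P d  input=d g $  — match d
step 7: stack=$ g P  input=g $  — expand P ::= ε
step 8: stack=$ g  input=g $  — match g
Accept reached after 8 steps.

8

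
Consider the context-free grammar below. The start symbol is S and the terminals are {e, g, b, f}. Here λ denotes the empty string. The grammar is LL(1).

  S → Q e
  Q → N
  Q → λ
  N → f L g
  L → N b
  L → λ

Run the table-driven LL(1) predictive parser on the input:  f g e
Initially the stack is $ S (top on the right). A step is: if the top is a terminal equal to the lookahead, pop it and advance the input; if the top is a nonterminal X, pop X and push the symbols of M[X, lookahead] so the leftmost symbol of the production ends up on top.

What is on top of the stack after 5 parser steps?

     Stack      Input    Action
  1  $ S        f g e $  expand S → Q e
  2  $ e Q      f g e $  expand Q → N
  3  $ e N      f g e $  expand N → f L g
  4  $ e g L f  f g e $  match f
  5  $ e g L    g e $    expand L → λ
Stack after step 5: $ e g (top = g).

g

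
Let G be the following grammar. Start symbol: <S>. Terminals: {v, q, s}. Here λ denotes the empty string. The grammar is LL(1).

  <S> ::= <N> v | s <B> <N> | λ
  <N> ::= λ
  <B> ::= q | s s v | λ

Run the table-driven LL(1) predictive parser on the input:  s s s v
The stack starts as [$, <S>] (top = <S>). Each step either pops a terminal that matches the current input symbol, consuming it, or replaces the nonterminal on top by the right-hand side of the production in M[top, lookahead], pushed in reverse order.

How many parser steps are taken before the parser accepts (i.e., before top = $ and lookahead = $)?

7

     Stack        Input      Action
  1  $ <S>        s s s v $  expand <S> ::= s <B> <N>
  2  $ <N> <B> s  s s s v $  match s
  3  $ <N> <B>    s s v $    expand <B> ::= s s v
  4  $ <N> v s s  s s v $    match s
  5  $ <N> v s    s v $      match s
  6  $ <N> v      v $        match v
  7  $ <N>        $          expand <N> ::= λ
Accept reached after 7 steps.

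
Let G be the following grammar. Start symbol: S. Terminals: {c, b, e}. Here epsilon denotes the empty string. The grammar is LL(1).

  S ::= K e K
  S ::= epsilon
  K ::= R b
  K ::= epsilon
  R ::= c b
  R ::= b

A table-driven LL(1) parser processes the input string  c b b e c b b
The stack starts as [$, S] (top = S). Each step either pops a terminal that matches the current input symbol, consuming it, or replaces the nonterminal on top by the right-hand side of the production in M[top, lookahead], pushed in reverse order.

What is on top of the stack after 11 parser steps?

b

step 1: stack=$ S  input=c b b e c b b $  — expand S ::= K e K
step 2: stack=$ K e K  input=c b b e c b b $  — expand K ::= R b
step 3: stack=$ K e b R  input=c b b e c b b $  — expand R ::= c b
step 4: stack=$ K e b b c  input=c b b e c b b $  — match c
step 5: stack=$ K e b b  input=b b e c b b $  — match b
step 6: stack=$ K e b  input=b e c b b $  — match b
step 7: stack=$ K e  input=e c b b $  — match e
step 8: stack=$ K  input=c b b $  — expand K ::= R b
step 9: stack=$ b R  input=c b b $  — expand R ::= c b
step 10: stack=$ b b c  input=c b b $  — match c
step 11: stack=$ b b  input=b b $  — match b
Stack after step 11: $ b (top = b).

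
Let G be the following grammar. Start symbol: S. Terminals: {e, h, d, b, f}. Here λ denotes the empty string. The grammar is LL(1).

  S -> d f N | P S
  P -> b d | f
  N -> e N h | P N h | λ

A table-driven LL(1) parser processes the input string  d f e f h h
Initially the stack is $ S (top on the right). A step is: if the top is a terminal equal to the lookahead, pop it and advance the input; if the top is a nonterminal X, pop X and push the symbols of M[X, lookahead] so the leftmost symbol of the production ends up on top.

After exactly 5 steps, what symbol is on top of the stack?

N

     Stack    Input          Action
  1  $ S      d f e f h h $  expand S -> d f N
  2  $ N f d  d f e f h h $  match d
  3  $ N f    f e f h h $    match f
  4  $ N      e f h h $      expand N -> e N h
  5  $ h N e  e f h h $      match e
Stack after step 5: $ h N (top = N).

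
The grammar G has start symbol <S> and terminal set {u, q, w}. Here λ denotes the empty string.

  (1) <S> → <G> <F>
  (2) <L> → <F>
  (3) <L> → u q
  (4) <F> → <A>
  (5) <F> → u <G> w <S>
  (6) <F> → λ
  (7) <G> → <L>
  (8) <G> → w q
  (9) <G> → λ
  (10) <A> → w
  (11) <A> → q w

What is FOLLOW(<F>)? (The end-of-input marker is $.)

{$, q, u, w}

FIRST(<A>): from <A>→w we get {w}; from <A>→q w we get {q}. So FIRST(<A>) = {q, w}.
FIRST(<F>): from <F>→<A> we get {q, w}; from <F>→u <G> w <S> we get {u}; from <F>→λ we get {λ}. So FIRST(<F>) = {λ, q, u, w}.
FIRST(<L>): from <L>→<F> we get {λ, q, u, w}; from <L>→u q we get {u}. So FIRST(<L>) = {λ, q, u, w}.
FIRST(<G>): from <G>→<L> we get {λ, q, u, w}; from <G>→w q we get {w}; from <G>→λ we get {λ}. So FIRST(<G>) = {λ, q, u, w}.
FIRST(<S>): from <S>→<G> <F> we get {λ, q, u, w}. So FIRST(<S>) = {λ, q, u, w}.
FOLLOW(<S>) includes $ since <S> is the start symbol.
FOLLOW(<S>): in <F>→u <G> w <S>, the suffix after <S> is empty, so FOLLOW(<S>) ⊇ FOLLOW(<F>) = {$, q, u, w}. Thus FOLLOW(<S>) = {$, q, u, w}.
FOLLOW(<G>): in <S>→<G> <F>, <G> is followed by <F> with FIRST {λ, q, u, w}; in <S>→<G> <F>, the suffix after <G> is nullable, so FOLLOW(<G>) ⊇ FOLLOW(<S>) = {$, q, u, w}; in <F>→u <G> w <S>, <G> is followed by w <S> with FIRST {w}. Thus FOLLOW(<G>) = {$, q, u, w}.
FOLLOW(<L>): in <G>→<L>, the suffix after <L> is empty, so FOLLOW(<L>) ⊇ FOLLOW(<G>) = {$, q, u, w}. Thus FOLLOW(<L>) = {$, q, u, w}.
FOLLOW(<F>): in <S>→<G> <F>, the suffix after <F> is empty, so FOLLOW(<F>) ⊇ FOLLOW(<S>) = {$, q, u, w}; in <L>→<F>, the suffix after <F> is empty, so FOLLOW(<F>) ⊇ FOLLOW(<L>) = {$, q, u, w}. Thus FOLLOW(<F>) = {$, q, u, w}.
FOLLOW(<A>): in <F>→<A>, the suffix after <A> is empty, so FOLLOW(<A>) ⊇ FOLLOW(<F>) = {$, q, u, w}. Thus FOLLOW(<A>) = {$, q, u, w}.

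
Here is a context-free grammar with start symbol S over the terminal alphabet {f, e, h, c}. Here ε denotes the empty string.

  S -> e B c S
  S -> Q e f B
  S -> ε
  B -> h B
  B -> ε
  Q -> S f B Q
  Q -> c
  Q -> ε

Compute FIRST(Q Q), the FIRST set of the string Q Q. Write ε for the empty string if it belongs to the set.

FIRST(B) = {ε, h}
FIRST(S) = {ε, c, e, f}  (via Q e f B)
FIRST(Q) = {ε, c, e, f}  (via S f B Q)
FIRST(Q Q): take FIRST of each symbol in turn, carrying on past any symbol whose FIRST contains ε; result {ε, c, e, f}.

{ε, c, e, f}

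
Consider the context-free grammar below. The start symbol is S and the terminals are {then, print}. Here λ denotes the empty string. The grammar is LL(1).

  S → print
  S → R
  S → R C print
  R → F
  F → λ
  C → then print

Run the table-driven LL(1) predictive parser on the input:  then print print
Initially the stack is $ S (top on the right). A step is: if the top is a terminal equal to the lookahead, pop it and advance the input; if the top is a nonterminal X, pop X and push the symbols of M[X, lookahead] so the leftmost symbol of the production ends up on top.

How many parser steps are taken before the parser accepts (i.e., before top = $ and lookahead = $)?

7

step 1: stack=$ S  input=then print print $  — expand S → R C print
step 2: stack=$ print C R  input=then print print $  — expand R → F
step 3: stack=$ print C F  input=then print print $  — expand F → λ
step 4: stack=$ print C  input=then print print $  — expand C → then print
step 5: stack=$ print print then  input=then print print $  — match then
step 6: stack=$ print print  input=print print $  — match print
step 7: stack=$ print  input=print $  — match print
Accept reached after 7 steps.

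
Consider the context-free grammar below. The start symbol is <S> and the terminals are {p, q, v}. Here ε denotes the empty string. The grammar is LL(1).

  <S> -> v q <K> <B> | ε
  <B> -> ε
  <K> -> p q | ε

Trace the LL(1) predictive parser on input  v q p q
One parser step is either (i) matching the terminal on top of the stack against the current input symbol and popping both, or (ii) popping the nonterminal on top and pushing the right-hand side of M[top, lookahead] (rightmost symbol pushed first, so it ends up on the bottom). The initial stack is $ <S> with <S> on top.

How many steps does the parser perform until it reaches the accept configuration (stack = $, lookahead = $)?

7

     Stack          Input      Action
  1  $ <S>          v q p q $  expand <S> -> v q <K> <B>
  2  $ <B> <K> q v  v q p q $  match v
  3  $ <B> <K> q    q p q $    match q
  4  $ <B> <K>      p q $      expand <K> -> p q
  5  $ <B> q p      p q $      match p
  6  $ <B> q        q $        match q
  7  $ <B>          $          expand <B> -> ε
Accept reached after 7 steps.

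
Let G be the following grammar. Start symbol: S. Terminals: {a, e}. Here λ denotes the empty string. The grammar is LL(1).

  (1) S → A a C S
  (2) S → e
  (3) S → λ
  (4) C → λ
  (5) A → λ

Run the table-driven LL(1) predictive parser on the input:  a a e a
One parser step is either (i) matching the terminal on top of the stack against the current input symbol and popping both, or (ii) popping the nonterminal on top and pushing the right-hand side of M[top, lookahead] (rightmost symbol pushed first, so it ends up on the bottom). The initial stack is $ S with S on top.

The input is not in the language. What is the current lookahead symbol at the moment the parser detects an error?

      Stack      Input      Action
   1  $ S        a a e a $  expand S → A a C S
   2  $ S C a A  a a e a $  expand A → λ
   3  $ S C a    a a e a $  match a
   4  $ S C      a e a $    expand C → λ
   5  $ S        a e a $    expand S → A a C S
   6  $ S C a A  a e a $    expand A → λ
   7  $ S C a    a e a $    match a
   8  $ S C      e a $      expand C → λ
   9  $ S        e a $      expand S → e
  10  $ e        e a $      match e
  11  $          a $        error: stack empty but input remains

a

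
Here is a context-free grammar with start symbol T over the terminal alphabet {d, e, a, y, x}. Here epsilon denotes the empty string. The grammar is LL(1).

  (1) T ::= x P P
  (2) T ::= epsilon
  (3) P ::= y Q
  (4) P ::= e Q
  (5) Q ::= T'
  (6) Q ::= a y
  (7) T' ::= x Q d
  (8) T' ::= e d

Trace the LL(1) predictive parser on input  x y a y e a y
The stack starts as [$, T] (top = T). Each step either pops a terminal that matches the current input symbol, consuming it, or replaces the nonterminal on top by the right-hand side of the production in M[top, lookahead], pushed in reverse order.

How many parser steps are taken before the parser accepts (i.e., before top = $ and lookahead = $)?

      Stack    Input            Action
   1  $ T      x y a y e a y $  expand T ::= x P P
   2  $ P P x  x y a y e a y $  match x
   3  $ P P    y a y e a y $    expand P ::= y Q
   4  $ P Q y  y a y e a y $    match y
   5  $ P Q    a y e a y $      expand Q ::= a y
   6  $ P y a  a y e a y $      match a
   7  $ P y    y e a y $        match y
   8  $ P      e a y $          expand P ::= e Q
   9  $ Q e    e a y $          match e
  10  $ Q      a y $            expand Q ::= a y
  11  $ y a    a y $            match a
  12  $ y      y $              match y
Accept reached after 12 steps.

12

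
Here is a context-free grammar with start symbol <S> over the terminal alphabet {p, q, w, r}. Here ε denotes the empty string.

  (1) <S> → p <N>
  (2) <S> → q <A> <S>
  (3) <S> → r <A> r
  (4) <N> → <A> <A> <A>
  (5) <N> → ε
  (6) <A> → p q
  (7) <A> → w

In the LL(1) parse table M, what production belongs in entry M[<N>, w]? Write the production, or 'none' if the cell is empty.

<N> → <A> <A> <A>

FIRST(<S>): from <S>→p <N> we get {p}; from <S>→q <A> <S> we get {q}; from <S>→r <A> r we get {r}. So FIRST(<S>) = {p, q, r}.
FIRST(<A>): from <A>→p q we get {p}; from <A>→w we get {w}. So FIRST(<A>) = {p, w}.
FIRST(<N>): from <N>→<A> <A> <A> we get {p, w}; from <N>→ε we get {ε}. So FIRST(<N>) = {ε, p, w}.
FOLLOW(<S>) includes $ since <S> is the start symbol.
FOLLOW(<S>): in <S>→q <A> <S>, the suffix after <S> is empty (adds nothing new). Thus FOLLOW(<S>) = {$}.
FOLLOW(<N>): in <S>→p <N>, the suffix after <N> is empty, so FOLLOW(<N>) ⊇ FOLLOW(<S>) = {$}. Thus FOLLOW(<N>) = {$}.
For <N> → <A> <A> <A>: FIRST(<A> <A> <A>) = {p, w}, so it goes in M[<N>, t] for t ∈ {p, w}.
For <N> → ε: FIRST(ε) = {ε}, so it goes in M[<N>, t] for t ∈ {}; since ε ∈ FIRST, also for every t ∈ FOLLOW(<N>) = {$}.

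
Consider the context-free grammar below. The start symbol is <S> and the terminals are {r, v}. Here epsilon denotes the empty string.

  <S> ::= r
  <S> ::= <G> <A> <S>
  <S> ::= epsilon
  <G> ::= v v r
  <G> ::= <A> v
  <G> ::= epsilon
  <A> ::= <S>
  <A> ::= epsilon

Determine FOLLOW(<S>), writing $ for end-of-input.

FIRST(<S>) = {epsilon, r, v}  (via <G> <A> <S>)
FIRST(<A>) = {epsilon, r, v}  (via <S>)
FIRST(<G>) = {epsilon, r, v}  (via <A> v)
FOLLOW(<S>) includes $ since <S> is the start symbol.
FOLLOW(<S>): in <S>::=<G> <A> <S>, the suffix after <S> is empty (adds nothing new); in <A>::=<S>, the suffix after <S> is empty, so FOLLOW(<S>) ⊇ FOLLOW(<A>) = {$, r, v}. Thus FOLLOW(<S>) = {$, r, v}.
FOLLOW(<G>): in <S>::=<G> <A> <S>, <G> is followed by <A> <S> with FIRST {epsilon, r, v}; in <S>::=<G> <A> <S>, the suffix after <G> is nullable, so FOLLOW(<G>) ⊇ FOLLOW(<S>) = {$, r, v}. Thus FOLLOW(<G>) = {$, r, v}.
FOLLOW(<A>): in <S>::=<G> <A> <S>, <A> is followed by <S> with FIRST {epsilon, r, v}; in <S>::=<G> <A> <S>, the suffix after <A> is nullable, so FOLLOW(<A>) ⊇ FOLLOW(<S>) = {$, r, v}; in <G>::=<A> v, <A> is followed by v with FIRST {v}. Thus FOLLOW(<A>) = {$, r, v}.

{$, r, v}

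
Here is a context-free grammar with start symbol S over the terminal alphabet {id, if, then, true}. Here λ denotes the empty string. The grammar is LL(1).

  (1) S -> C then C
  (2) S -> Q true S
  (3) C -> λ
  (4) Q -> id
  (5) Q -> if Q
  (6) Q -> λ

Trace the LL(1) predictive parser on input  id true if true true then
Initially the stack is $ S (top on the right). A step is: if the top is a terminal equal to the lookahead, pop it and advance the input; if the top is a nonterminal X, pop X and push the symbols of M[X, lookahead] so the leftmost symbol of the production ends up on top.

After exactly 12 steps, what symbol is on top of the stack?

S

      Stack          Input                        Action
   1  $ S            id true if true true then $  expand S -> Q true S
   2  $ S true Q     id true if true true then $  expand Q -> id
   3  $ S true id    id true if true true then $  match id
   4  $ S true       true if true true then $     match true
   5  $ S            if true true then $          expand S -> Q true S
   6  $ S true Q     if true true then $          expand Q -> if Q
   7  $ S true Q if  if true true then $          match if
   8  $ S true Q     true true then $             expand Q -> λ
   9  $ S true       true true then $             match true
  10  $ S            true then $                  expand S -> Q true S
  11  $ S true Q     true then $                  expand Q -> λ
  12  $ S true       true then $                  match true
Stack after step 12: $ S (top = S).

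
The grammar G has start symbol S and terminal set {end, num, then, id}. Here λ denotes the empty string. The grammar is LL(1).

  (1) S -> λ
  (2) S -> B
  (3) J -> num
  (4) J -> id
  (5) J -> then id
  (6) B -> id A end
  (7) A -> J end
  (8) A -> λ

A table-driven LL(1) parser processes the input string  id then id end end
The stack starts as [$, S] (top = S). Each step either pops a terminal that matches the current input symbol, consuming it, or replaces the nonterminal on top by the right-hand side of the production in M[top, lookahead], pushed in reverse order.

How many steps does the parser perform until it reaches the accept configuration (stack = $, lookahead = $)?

9

     Stack              Input                 Action
  1  $ S                id then id end end $  expand S -> B
  2  $ B                id then id end end $  expand B -> id A end
  3  $ end A id         id then id end end $  match id
  4  $ end A            then id end end $     expand A -> J end
  5  $ end end J        then id end end $     expand J -> then id
  6  $ end end id then  then id end end $     match then
  7  $ end end id       id end end $          match id
  8  $ end end          end end $             match end
  9  $ end              end $                 match end
Accept reached after 9 steps.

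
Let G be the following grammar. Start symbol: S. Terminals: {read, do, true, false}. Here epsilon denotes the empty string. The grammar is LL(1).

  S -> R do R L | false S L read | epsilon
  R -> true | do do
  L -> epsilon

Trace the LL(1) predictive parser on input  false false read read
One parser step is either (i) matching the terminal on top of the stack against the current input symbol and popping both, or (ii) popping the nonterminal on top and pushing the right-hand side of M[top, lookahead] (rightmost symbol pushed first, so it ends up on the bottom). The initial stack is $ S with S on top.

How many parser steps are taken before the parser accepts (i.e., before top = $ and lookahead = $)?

     Stack                    Input                    Action
  1  $ S                      false false read read $  expand S -> false S L read
  2  $ read L S false         false false read read $  match false
  3  $ read L S               false read read $        expand S -> false S L read
  4  $ read L read L S false  false read read $        match false
  5  $ read L read L S        read read $              expand S -> epsilon
  6  $ read L read L          read read $              expand L -> epsilon
  7  $ read L read            read read $              match read
  8  $ read L                 read $                   expand L -> epsilon
  9  $ read                   read $                   match read
Accept reached after 9 steps.

9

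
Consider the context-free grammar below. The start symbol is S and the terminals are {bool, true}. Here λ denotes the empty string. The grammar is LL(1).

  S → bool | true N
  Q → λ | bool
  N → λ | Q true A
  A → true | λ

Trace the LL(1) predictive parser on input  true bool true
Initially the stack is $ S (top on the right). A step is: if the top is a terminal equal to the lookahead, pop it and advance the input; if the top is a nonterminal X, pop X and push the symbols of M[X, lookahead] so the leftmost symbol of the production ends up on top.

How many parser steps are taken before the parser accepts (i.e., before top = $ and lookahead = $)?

7

step 1: stack=$ S  input=true bool true $  — expand S → true N
step 2: stack=$ N true  input=true bool true $  — match true
step 3: stack=$ N  input=bool true $  — expand N → Q true A
step 4: stack=$ A true Q  input=bool true $  — expand Q → bool
step 5: stack=$ A true bool  input=bool true $  — match bool
step 6: stack=$ A true  input=true $  — match true
step 7: stack=$ A  input=$  — expand A → λ
Accept reached after 7 steps.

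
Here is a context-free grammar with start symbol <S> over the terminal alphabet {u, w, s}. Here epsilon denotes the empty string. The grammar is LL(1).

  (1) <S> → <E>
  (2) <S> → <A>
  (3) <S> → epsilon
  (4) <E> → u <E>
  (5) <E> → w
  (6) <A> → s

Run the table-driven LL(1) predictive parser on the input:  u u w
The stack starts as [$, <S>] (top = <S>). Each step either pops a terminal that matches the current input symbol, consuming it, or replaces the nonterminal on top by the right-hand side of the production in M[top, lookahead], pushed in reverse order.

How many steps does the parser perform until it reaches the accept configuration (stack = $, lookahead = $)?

7

step 1: stack=$ <S>  input=u u w $  — expand <S> → <E>
step 2: stack=$ <E>  input=u u w $  — expand <E> → u <E>
step 3: stack=$ <E> u  input=u u w $  — match u
step 4: stack=$ <E>  input=u w $  — expand <E> → u <E>
step 5: stack=$ <E> u  input=u w $  — match u
step 6: stack=$ <E>  input=w $  — expand <E> → w
step 7: stack=$ w  input=w $  — match w
Accept reached after 7 steps.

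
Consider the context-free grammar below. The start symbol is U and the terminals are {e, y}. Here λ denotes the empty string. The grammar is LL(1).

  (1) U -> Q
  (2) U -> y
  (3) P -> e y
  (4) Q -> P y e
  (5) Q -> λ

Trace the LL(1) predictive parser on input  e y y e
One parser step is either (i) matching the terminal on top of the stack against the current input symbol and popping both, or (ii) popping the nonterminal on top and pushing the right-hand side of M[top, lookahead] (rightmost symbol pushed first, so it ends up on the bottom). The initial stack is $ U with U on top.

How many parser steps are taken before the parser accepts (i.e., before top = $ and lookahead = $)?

step 1: stack=$ U  input=e y y e $  — expand U -> Q
step 2: stack=$ Q  input=e y y e $  — expand Q -> P y e
step 3: stack=$ e y P  input=e y y e $  — expand P -> e y
step 4: stack=$ e y y e  input=e y y e $  — match e
step 5: stack=$ e y y  input=y y e $  — match y
step 6: stack=$ e y  input=y e $  — match y
step 7: stack=$ e  input=e $  — match e
Accept reached after 7 steps.

7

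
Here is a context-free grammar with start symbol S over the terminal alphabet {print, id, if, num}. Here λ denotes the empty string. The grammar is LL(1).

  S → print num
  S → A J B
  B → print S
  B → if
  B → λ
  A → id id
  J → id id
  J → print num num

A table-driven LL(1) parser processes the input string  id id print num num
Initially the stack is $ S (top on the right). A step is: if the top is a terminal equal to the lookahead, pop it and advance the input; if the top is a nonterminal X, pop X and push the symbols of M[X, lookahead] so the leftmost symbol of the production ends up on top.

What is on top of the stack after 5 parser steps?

print

step 1: stack=$ S  input=id id print num num $  — expand S → A J B
step 2: stack=$ B J A  input=id id print num num $  — expand A → id id
step 3: stack=$ B J id id  input=id id print num num $  — match id
step 4: stack=$ B J id  input=id print num num $  — match id
step 5: stack=$ B J  input=print num num $  — expand J → print num num
Stack after step 5: $ B num num print (top = print).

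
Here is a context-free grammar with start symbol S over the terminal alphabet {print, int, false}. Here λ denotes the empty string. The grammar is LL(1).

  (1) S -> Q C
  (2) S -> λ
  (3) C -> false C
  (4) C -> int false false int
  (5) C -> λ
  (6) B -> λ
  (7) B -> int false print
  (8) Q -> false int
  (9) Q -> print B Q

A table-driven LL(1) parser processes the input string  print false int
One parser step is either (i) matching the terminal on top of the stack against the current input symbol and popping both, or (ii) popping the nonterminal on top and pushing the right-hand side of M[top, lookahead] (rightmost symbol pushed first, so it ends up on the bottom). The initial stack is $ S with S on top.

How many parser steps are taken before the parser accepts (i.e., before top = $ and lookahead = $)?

8

step 1: stack=$ S  input=print false int $  — expand S -> Q C
step 2: stack=$ C Q  input=print false int $  — expand Q -> print B Q
step 3: stack=$ C Q B print  input=print false int $  — match print
step 4: stack=$ C Q B  input=false int $  — expand B -> λ
step 5: stack=$ C Q  input=false int $  — expand Q -> false int
step 6: stack=$ C int false  input=false int $  — match false
step 7: stack=$ C int  input=int $  — match int
step 8: stack=$ C  input=$  — expand C -> λ
Accept reached after 8 steps.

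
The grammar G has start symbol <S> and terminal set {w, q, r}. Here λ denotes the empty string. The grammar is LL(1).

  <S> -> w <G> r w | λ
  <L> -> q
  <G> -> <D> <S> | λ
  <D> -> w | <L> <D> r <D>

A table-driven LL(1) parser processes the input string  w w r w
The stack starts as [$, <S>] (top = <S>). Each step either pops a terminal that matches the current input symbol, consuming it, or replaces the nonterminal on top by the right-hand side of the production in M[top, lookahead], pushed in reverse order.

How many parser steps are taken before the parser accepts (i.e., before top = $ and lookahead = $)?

step 1: stack=$ <S>  input=w w r w $  — expand <S> -> w <G> r w
step 2: stack=$ w r <G> w  input=w w r w $  — match w
step 3: stack=$ w r <G>  input=w r w $  — expand <G> -> <D> <S>
step 4: stack=$ w r <S> <D>  input=w r w $  — expand <D> -> w
step 5: stack=$ w r <S> w  input=w r w $  — match w
step 6: stack=$ w r <S>  input=r w $  — expand <S> -> λ
step 7: stack=$ w r  input=r w $  — match r
step 8: stack=$ w  input=w $  — match w
Accept reached after 8 steps.

8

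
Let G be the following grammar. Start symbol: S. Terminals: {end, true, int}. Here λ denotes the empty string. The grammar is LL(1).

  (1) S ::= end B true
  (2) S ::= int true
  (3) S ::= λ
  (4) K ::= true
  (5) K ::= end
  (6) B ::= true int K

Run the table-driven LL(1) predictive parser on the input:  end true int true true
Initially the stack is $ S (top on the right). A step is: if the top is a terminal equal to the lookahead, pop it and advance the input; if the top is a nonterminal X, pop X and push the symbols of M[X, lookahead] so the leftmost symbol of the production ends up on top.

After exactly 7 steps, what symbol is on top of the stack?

true

step 1: stack=$ S  input=end true int true true $  — expand S ::= end B true
step 2: stack=$ true B end  input=end true int true true $  — match end
step 3: stack=$ true B  input=true int true true $  — expand B ::= true int K
step 4: stack=$ true K int true  input=true int true true $  — match true
step 5: stack=$ true K int  input=int true true $  — match int
step 6: stack=$ true K  input=true true $  — expand K ::= true
step 7: stack=$ true true  input=true true $  — match true
Stack after step 7: $ true (top = true).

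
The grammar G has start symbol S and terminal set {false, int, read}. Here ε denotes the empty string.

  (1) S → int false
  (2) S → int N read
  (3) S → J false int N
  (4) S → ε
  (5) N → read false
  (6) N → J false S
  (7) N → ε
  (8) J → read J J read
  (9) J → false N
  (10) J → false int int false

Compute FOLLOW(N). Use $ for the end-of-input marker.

FIRST(J) = {false, read}
FIRST(S) = {ε, false, int, read}  (via J false int N)
FIRST(N) = {ε, false, read}  (via J false S)
FOLLOW(S) includes $ since S is the start symbol.
FOLLOW(J): in S→J false int N, J is followed by false int N with FIRST {false}; in N→J false S, J is followed by false S with FIRST {false}; in J→read J J read (occurrence 1), J is followed by J read with FIRST {false, read}; in J→read J J read (occurrence 2), J is followed by read with FIRST {read}. Thus FOLLOW(J) = {false, read}.
FOLLOW(S): in N→J false S, the suffix after S is empty, so FOLLOW(S) ⊇ FOLLOW(N) = {$, false, read}. Thus FOLLOW(S) = {$, false, read}.
FOLLOW(N): in S→int N read, N is followed by read with FIRST {read}; in S→J false int N, the suffix after N is empty, so FOLLOW(N) ⊇ FOLLOW(S) = {$, false, read}; in J→false N, the suffix after N is empty, so FOLLOW(N) ⊇ FOLLOW(J) = {false, read}. Thus FOLLOW(N) = {$, false, read}.

{$, false, read}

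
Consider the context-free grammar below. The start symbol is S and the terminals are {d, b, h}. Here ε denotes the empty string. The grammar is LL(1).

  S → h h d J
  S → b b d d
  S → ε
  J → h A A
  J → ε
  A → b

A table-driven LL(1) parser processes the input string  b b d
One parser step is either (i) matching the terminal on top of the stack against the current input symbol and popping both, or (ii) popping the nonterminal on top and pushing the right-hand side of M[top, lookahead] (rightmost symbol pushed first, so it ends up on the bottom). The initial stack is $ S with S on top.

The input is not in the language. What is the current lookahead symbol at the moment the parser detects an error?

$

     Stack      Input    Action
  1  $ S        b b d $  expand S → b b d d
  2  $ d d b b  b b d $  match b
  3  $ d d b    b d $    match b
  4  $ d d      d $      match d
  5  $ d        $        error: top is terminal d but lookahead is $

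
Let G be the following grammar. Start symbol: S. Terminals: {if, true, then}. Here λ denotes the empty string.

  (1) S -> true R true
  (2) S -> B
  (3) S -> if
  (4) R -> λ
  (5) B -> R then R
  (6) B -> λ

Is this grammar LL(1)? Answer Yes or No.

FIRST(S) = {λ, if, then, true}
FIRST(R) = {λ}
FIRST(B) = {λ, then}
FOLLOW(S) = {$}
FOLLOW(R) = {$, then, true}
FOLLOW(B) = {$}
Each cell of M receives at most one production.

Yes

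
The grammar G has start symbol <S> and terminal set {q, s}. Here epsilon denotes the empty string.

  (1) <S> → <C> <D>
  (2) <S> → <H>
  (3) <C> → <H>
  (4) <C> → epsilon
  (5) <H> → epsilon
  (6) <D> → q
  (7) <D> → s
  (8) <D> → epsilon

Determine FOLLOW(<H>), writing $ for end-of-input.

{$, q, s}

FIRST(<H>) = {epsilon}
FIRST(<D>) = {epsilon, q, s}
FIRST(<C>) = {epsilon}  (via <H>)
FIRST(<S>) = {epsilon, q, s}  (via <C> <D>, <H>)
FOLLOW(<S>) includes $ since <S> is the start symbol.
FOLLOW(<S>): <S> appears on no right-hand side. Thus FOLLOW(<S>) = {$}.
FOLLOW(<C>): in <S>→<C> <D>, <C> is followed by <D> with FIRST {epsilon, q, s}; in <S>→<C> <D>, the suffix after <C> is nullable, so FOLLOW(<C>) ⊇ FOLLOW(<S>) = {$}. Thus FOLLOW(<C>) = {$, q, s}.
FOLLOW(<H>): in <S>→<H>, the suffix after <H> is empty, so FOLLOW(<H>) ⊇ FOLLOW(<S>) = {$}; in <C>→<H>, the suffix after <H> is empty, so FOLLOW(<H>) ⊇ FOLLOW(<C>) = {$, q, s}. Thus FOLLOW(<H>) = {$, q, s}.
FOLLOW(<D>): in <S>→<C> <D>, the suffix after <D> is empty, so FOLLOW(<D>) ⊇ FOLLOW(<S>) = {$}. Thus FOLLOW(<D>) = {$}.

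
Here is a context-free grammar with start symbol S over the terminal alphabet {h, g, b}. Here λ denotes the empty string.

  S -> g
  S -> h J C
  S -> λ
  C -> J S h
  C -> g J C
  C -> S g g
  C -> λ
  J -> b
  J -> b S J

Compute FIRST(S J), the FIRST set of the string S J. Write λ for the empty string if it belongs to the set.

{b, g, h}

FIRST(S): from S->g we get {g}; from S->h J C we get {h}; from S->λ we get {λ}. So FIRST(S) = {λ, g, h}.
FIRST(J): from J->b we get {b}; from J->b S J we get {b}. So FIRST(J) = {b}.
FIRST(C): from C->J S h we get {b}; from C->g J C we get {g}; from C->S g g we get {g, h}; from C->λ we get {λ}. So FIRST(C) = {λ, b, g, h}.
FIRST(S J): take FIRST of each symbol in turn, carrying on past any symbol whose FIRST contains λ; result {b, g, h}.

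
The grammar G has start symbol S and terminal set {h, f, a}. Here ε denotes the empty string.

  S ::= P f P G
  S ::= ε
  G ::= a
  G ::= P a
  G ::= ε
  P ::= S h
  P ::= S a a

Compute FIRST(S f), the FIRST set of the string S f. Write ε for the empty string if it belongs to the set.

{a, f, h}

FIRST(S) = {ε, a, h}  (via P f P G)
FIRST(P) = {a, h}  (via S h, S a a)
FIRST(G) = {ε, a, h}  (via P a)
FIRST(S f): take FIRST of each symbol in turn, carrying on past any symbol whose FIRST contains ε; result {a, f, h}.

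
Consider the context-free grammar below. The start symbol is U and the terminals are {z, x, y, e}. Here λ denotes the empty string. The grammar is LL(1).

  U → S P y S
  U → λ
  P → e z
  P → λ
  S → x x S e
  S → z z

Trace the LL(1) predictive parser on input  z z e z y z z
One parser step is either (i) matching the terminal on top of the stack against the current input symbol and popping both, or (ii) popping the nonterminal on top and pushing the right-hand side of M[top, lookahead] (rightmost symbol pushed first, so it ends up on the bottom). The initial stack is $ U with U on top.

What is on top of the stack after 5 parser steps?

e

     Stack        Input            Action
  1  $ U          z z e z y z z $  expand U → S P y S
  2  $ S y P S    z z e z y z z $  expand S → z z
  3  $ S y P z z  z z e z y z z $  match z
  4  $ S y P z    z e z y z z $    match z
  5  $ S y P      e z y z z $      expand P → e z
Stack after step 5: $ S y z e (top = e).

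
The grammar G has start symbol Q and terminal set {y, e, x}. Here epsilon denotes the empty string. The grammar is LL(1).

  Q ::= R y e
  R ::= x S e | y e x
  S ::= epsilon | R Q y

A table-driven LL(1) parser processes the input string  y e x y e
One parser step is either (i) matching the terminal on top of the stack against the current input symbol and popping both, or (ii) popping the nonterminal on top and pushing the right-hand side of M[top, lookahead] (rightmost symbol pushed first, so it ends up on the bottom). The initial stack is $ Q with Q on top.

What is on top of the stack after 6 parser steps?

e

     Stack        Input        Action
  1  $ Q          y e x y e $  expand Q ::= R y e
  2  $ e y R      y e x y e $  expand R ::= y e x
  3  $ e y x e y  y e x y e $  match y
  4  $ e y x e    e x y e $    match e
  5  $ e y x      x y e $      match x
  6  $ e y        y e $        match y
Stack after step 6: $ e (top = e).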